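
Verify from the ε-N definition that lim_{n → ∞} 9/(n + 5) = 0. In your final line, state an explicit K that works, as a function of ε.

Fix ε > 0. For n ≥ 1, |9/(n + 5) − 0| = 9/(n + 5) ≤ 9/n.
We need 9/n < ε, i.e. n > 9/ε.
Take K = 9/ε. If n > K then |9/(n + 5)| ≤ 9/n < ε.

K = 9/ε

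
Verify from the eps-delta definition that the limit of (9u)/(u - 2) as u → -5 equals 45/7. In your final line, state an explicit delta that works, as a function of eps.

Let eps > 0 be given. We want delta > 0 with 0 < |u + 5| < delta ⇒ |(9u)/(u - 2) − (45/7)| < eps.
Combining over a common denominator, (9u)/(u - 2) − (45/7) = [(9u)·(-7) − (-45)·(u - 2)] / [(-7)·(u - 2)] = -18(u + 5) / ((-7)(u - 2)).
So |(9u)/(u - 2) − (45/7)| = 18|u + 5| / (7·|u − 2|).
Require delta ≤ 7/2, so |u − 2| ≥ |-7| − |u + 5| > 7 − 7/2 = 7/2.
Hence |(9u)/(u - 2) − (45/7)| < 18|u + 5|/(7·(7/2)) = (36/49)|u + 5|, which is < eps once |u + 5| < (49/36)eps.
Take delta = min(7/2, (49/36)eps). Then 0 < |u + 5| < delta forces both bounds, so |(9u)/(u - 2) − (45/7)| < eps.

delta = min(7/2, (49/36)eps)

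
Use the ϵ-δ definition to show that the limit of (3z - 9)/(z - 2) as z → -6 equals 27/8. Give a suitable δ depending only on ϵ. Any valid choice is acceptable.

Fix ϵ > 0. We want δ > 0 with 0 < |z + 6| < δ ⇒ |(3z - 9)/(z - 2) − (27/8)| < ϵ.
Combining over a common denominator, (3z - 9)/(z - 2) − (27/8) = [(3z - 9)·(-8) − (-27)·(z - 2)] / [(-8)·(z - 2)] = 3(z + 6) / ((-8)(z - 2)).
So |(3z - 9)/(z - 2) − (27/8)| = 3|z + 6| / (8·|z − 2|).
Restrict δ ≤ 4. Then |z + 6| < 4 gives |z − 2| = |(z + 6) + (-8)| ≥ 8 − 4 = 4.
Hence |(3z - 9)/(z - 2) − (27/8)| < 3|z + 6|/(8·4) = (3/32)|z + 6|, which is < ϵ once |z + 6| < (32/3)ϵ.
Take δ = min(4, (32/3)ϵ). Then 0 < |z + 6| < δ forces both bounds, so |(3z - 9)/(z - 2) − (27/8)| < ϵ.

δ = min(4, (32/3)ϵ)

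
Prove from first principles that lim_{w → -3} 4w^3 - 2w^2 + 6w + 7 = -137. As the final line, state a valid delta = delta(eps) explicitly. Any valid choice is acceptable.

Let eps > 0 be given. We want delta > 0 such that 0 < |w + 3| < delta implies |(4w^3 - 2w^2 + 6w + 7) + 137| < eps.
(4w^3 - 2w^2 + 6w + 7) + 137 = 4w^3 - 2w^2 + 6w + 144 = (w + 3)(4w^2 - 14w + 48).
So |(4w^3 - 2w^2 + 6w + 7) + 137| = |w + 3|·|4w^2 - 14w + 48|.
Assume first that |w + 3| < 2, so |w| < 5. Then |4w^2 - 14w + 48| ≤ 4·5^2 + 14·5 + 48 = 218.
Hence |(4w^3 - 2w^2 + 6w + 7) + 137| ≤ 218|w + 3| < eps provided |w + 3| < eps/218.
Take delta = min(2, eps/218). Then 0 < |w + 3| < delta gives both |w + 3| < 2 and |w + 3| < eps/218, so |(4w^3 - 2w^2 + 6w + 7) + 137| < eps.

delta = min(2, eps/218)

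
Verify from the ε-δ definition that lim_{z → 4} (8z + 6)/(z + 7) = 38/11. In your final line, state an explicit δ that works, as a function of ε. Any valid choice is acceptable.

δ = min(11/2, (121/100)ε)

Fix ε > 0. We want δ > 0 with 0 < |z − 4| < δ ⇒ |(8z + 6)/(z + 7) − (38/11)| < ε.
Combining over a common denominator, (8z + 6)/(z + 7) − (38/11) = [(8z + 6)·11 − 38·(z + 7)] / [11·(z + 7)] = 50(z − 4) / (11(z + 7)).
So |(8z + 6)/(z + 7) − (38/11)| = 50|z − 4| / (11·|z + 7|).
Restrict δ ≤ 11/2. Then |z − 4| < 11/2 gives |z + 7| = |(z − 4) + 11| ≥ 11 − 11/2 = 11/2.
Hence |(8z + 6)/(z + 7) − (38/11)| < 50|z − 4|/(11·(11/2)) = (100/121)|z − 4|, which is < ε once |z − 4| < (121/100)ε.
Take δ = min(11/2, (121/100)ε). Then 0 < |z − 4| < δ forces both bounds, so |(8z + 6)/(z + 7) − (38/11)| < ε.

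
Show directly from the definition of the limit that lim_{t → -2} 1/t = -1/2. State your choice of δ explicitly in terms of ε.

Let ε > 0 be given. We seek δ > 0 such that 0 < |t + 2| < δ implies |1/t + 1/2| < ε.
|1/t + 1/2| = |-2 − t|/(2·|t|) = |t + 2|/(2|t|).
Restrict δ ≤ 1. Then |t + 2| < 1 gives |t| > 1, so 2|t| > 2.
Then |1/t + 1/2| < |t + 2|/2, which is < ε when |t + 2| < 2ε.
Take δ = min(1, 2ε). Then 0 < |t + 2| < δ gives both |t + 2| < 1 and |t + 2| < 2ε, so |1/t + 1/2| < ε.

δ = min(1, 2ε)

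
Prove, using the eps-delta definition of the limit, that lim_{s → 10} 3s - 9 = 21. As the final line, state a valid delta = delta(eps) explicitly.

Fix eps > 0. We need delta > 0 so that 0 < |s − 10| < delta implies |(3s - 9) − 21| < eps.
|(3s - 9) − 21| = |3s - 30| = 3|s − 10|.
So 3|s − 10| < eps exactly when |s − 10| < eps/3.
Take delta = eps/3. If 0 < |s − 10| < delta then |(3s - 9) − 21| = 3|s − 10| < 3·(eps/3) = eps.

delta = eps/3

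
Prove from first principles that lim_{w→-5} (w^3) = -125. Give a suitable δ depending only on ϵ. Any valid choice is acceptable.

Let ϵ > 0. We seek δ > 0 with 0 < |w + 5| < δ ⇒ |w^3 + 125| < ϵ.
Factor: w^3 + 125 = (w + 5)(w^2 - 5w + 25), so |w^3 + 125| = |w + 5|·|w^2 - 5w + 25|.
Impose δ ≤ 1 so that |w| < 6; then |w^2 - 5w + 25| ≤ 91.
Hence |w^3 + 125| ≤ 91|w + 5|, which is < ϵ once |w + 5| < ϵ/91.
Take δ = min(1, ϵ/91). If 0 < |w + 5| < δ then both bounds hold and |w^3 + 125| ≤ 91|w + 5| < 91·(ϵ/91) = ϵ.

δ = min(1, ϵ/91)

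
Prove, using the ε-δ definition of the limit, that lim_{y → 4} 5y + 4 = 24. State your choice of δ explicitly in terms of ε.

δ = ε/5

Let ε > 0 be given. We need δ > 0 so that 0 < |y − 4| < δ implies |(5y + 4) − 24| < ε.
|(5y + 4) − 24| = |5y - 20| = 5|y − 4|.
Thus it suffices that |y − 4| < ε/5.
Choosing δ = ε/5 gives |(5y + 4) − 24| = 5|y − 4| < ε whenever |y − 4| < δ.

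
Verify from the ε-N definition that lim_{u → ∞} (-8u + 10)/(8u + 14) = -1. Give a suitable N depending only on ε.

Let ε > 0. We seek N > 0 such that u > N implies |(-8u + 10)/(8u + 14) + 1| < ε.
(-8u + 10)/(8u + 14) + 1 = (8(-8u + 10) − (-8)(8u + 14)) / (8(8u + 14)) = 192/(8(8u + 14)).
For u > 0 we have 8u + 14 > 8u, so |(-8u + 10)/(8u + 14) + 1| = 192/(8(8u + 14)) < 192/(8·8u) = 3/u.
Thus |(-8u + 10)/(8u + 14) + 1| < ε whenever u > 3/ε.
Take N = 3/ε. If u > N then |(-8u + 10)/(8u + 14) + 1| < 3/u < ε.

N = 3/ε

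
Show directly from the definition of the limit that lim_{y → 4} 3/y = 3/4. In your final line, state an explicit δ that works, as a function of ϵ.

δ = min(2, (8/3)ϵ)

Let ϵ > 0 be given. We seek δ > 0 such that 0 < |y − 4| < δ implies |3/y − (3/4)| < ϵ.
|3/y − (3/4)| = 3·|4 − y|/(4·|y|) = 3|y − 4|/(4|y|).
Require δ ≤ 2 so that |y| > 4 − 2 = 2, hence 4|y| > 8.
Then |3/y − (3/4)| < 3|y − 4|/8, which is < ϵ when |y − 4| < (8/3)ϵ.
Take δ = min(2, (8/3)ϵ). Then 0 < |y − 4| < δ gives both |y − 4| < 2 and |y − 4| < (8/3)ϵ, so |3/y − (3/4)| < ϵ.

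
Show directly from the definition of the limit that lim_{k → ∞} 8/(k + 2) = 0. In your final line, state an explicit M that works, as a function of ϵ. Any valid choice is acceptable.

Fix ϵ > 0. For k ≥ 1, |8/(k + 2) − 0| = 8/(k + 2) ≤ 8/k.
We need 8/k < ϵ, i.e. k > 8/ϵ.
Take M = 8/ϵ. If k > M then |8/(k + 2)| ≤ 8/k < ϵ.

M = 8/ϵ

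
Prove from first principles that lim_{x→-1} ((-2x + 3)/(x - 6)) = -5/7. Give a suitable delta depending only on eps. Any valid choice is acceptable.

delta = min(7/2, (49/18)eps)

Suppose eps > 0. We want delta > 0 with 0 < |x + 1| < delta ⇒ |(-2x + 3)/(x - 6) + 5/7| < eps.
Combining over a common denominator, (-2x + 3)/(x - 6) + 5/7 = [(-2x + 3)·(-7) − 5·(x - 6)] / [(-7)·(x - 6)] = 9(x + 1) / ((-7)(x - 6)).
So |(-2x + 3)/(x - 6) + 5/7| = 9|x + 1| / (7·|x − 6|).
Restrict delta ≤ 7/2. Then |x + 1| < 7/2 gives |x − 6| = |(x + 1) + (-7)| ≥ 7 − 7/2 = 7/2.
Hence |(-2x + 3)/(x - 6) + 5/7| < 9|x + 1|/(7·(7/2)) = (18/49)|x + 1|, which is < eps once |x + 1| < (49/18)eps.
Take delta = min(7/2, (49/18)eps). Then 0 < |x + 1| < delta forces both bounds, so |(-2x + 3)/(x - 6) + 5/7| < eps.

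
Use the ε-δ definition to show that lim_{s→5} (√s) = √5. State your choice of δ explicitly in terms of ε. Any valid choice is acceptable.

Let ε > 0. We want δ > 0 such that 0 < |s − 5| < δ implies |√s − √5| < ε.
Rationalise: √s − √5 = (s − 5)/(√s + √5), so |√s − √5| = |s − 5|/(√s + √5).
Restrict δ ≤ 5 so that |s − 5| < 5 forces s > 0, and then √s + √5 > √5.
Hence |√s − √5| < |s − 5|/√5, which is < ε once |s − 5| < √5·ε.
Take δ = min(5, √5·ε). If 0 < |s − 5| < δ then s > 0 and |√s − √5| < |s − 5|/√5 < ε.

δ = min(5, √5·ε)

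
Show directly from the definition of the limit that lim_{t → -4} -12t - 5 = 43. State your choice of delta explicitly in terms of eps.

Let eps > 0. We need delta > 0 so that 0 < |t + 4| < delta implies |(-12t - 5) − 43| < eps.
Since (-12t - 5) − 43 = -12(t + 4), we have |(-12t - 5) − 43| = 12|t + 4|.
So 12|t + 4| < eps exactly when |t + 4| < eps/12.
Take delta = eps/12. If 0 < |t + 4| < delta then |(-12t - 5) − 43| = 12|t + 4| < 12·(eps/12) = eps.

delta = eps/12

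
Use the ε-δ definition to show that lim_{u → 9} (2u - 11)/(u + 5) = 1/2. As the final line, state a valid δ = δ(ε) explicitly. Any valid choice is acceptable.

δ = min(7, (14/3)ε)

Let ε > 0 be given. We want δ > 0 with 0 < |u − 9| < δ ⇒ |(2u - 11)/(u + 5) − (1/2)| < ε.
Combining over a common denominator, (2u - 11)/(u + 5) − (1/2) = [(2u - 11)·14 − 7·(u + 5)] / [14·(u + 5)] = 21(u − 9) / (14(u + 5)).
So |(2u - 11)/(u + 5) − (1/2)| = 21|u − 9| / (14·|u + 5|).
Restrict δ ≤ 7. Then |u − 9| < 7 gives |u + 5| = |(u − 9) + 14| ≥ 14 − 7 = 7.
Hence |(2u - 11)/(u + 5) − (1/2)| < 21|u − 9|/(14·7) = (3/14)|u − 9|, which is < ε once |u − 9| < (14/3)ε.
Take δ = min(7, (14/3)ε). Then 0 < |u − 9| < δ forces both bounds, so |(2u - 11)/(u + 5) − (1/2)| < ε.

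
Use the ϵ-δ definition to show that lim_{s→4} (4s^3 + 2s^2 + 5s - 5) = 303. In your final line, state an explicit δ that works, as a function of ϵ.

Fix ϵ > 0. We want δ > 0 such that 0 < |s − 4| < δ implies |(4s^3 + 2s^2 + 5s - 5) − 303| < ϵ.
(4s^3 + 2s^2 + 5s - 5) − 303 = 4s^3 + 2s^2 + 5s - 308 = (s − 4)(4s^2 + 18s + 77).
So |(4s^3 + 2s^2 + 5s - 5) − 303| = |s − 4|·|4s^2 + 18s + 77|.
Require δ ≤ 1. Then |s − 4| < 1 gives |s| < 5, and by the triangle inequality |4s^2 + 18s + 77| ≤ 4·5^2 + 18·5 + 77 = 267.
Hence |(4s^3 + 2s^2 + 5s - 5) − 303| ≤ 267|s − 4| < ϵ provided |s − 4| < ϵ/267.
Choosing δ = min(1, ϵ/267) ensures both conditions, hence |(4s^3 + 2s^2 + 5s - 5) − 303| < ϵ.

δ = min(1, ϵ/267)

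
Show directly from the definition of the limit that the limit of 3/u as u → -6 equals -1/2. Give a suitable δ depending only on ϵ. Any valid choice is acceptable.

Let ϵ > 0. We seek δ > 0 such that 0 < |u + 6| < δ implies |3/u + 1/2| < ϵ.
|3/u + 1/2| = 3·|-6 − u|/(6·|u|) = 3|u + 6|/(6|u|).
Restrict δ ≤ 3. Then |u + 6| < 3 gives |u| > 3, so 6|u| > 18.
Then |3/u + 1/2| < 3|u + 6|/18, which is < ϵ when |u + 6| < 6ϵ.
Take δ = min(3, 6ϵ). Then 0 < |u + 6| < δ gives both |u + 6| < 3 and |u + 6| < 6ϵ, so |3/u + 1/2| < ϵ.

δ = min(3, 6ϵ)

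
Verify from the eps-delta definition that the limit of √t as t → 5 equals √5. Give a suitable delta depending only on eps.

delta = min(5, √5·eps)

Let eps > 0. We want delta > 0 such that 0 < |t − 5| < delta implies |√t − √5| < eps.
Rationalise: √t − √5 = (t − 5)/(√t + √5), so |√t − √5| = |t − 5|/(√t + √5).
Restrict delta ≤ 5 so that |t − 5| < 5 forces t > 0, and then √t + √5 > √5.
Hence |√t − √5| < |t − 5|/√5, which is < eps once |t − 5| < √5·eps.
Take delta = min(5, √5·eps). If 0 < |t − 5| < delta then t > 0 and |√t − √5| < |t − 5|/√5 < eps.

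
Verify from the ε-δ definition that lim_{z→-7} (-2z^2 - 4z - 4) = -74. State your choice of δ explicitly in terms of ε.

Fix ε > 0. We want δ > 0 such that 0 < |z + 7| < δ implies |(-2z^2 - 4z - 4) + 74| < ε.
(-2z^2 - 4z - 4) + 74 = -2z^2 - 4z + 70 = (z + 7)(-2z + 10).
So |(-2z^2 - 4z - 4) + 74| = |z + 7|·|-2z + 10|.
Require δ ≤ 1. Then |z + 7| < 1 gives |z| < 8, and by the triangle inequality |-2z + 10| ≤ 2·8 + 10 = 26.
Hence |(-2z^2 - 4z - 4) + 74| ≤ 26|z + 7| < ε provided |z + 7| < ε/26.
Take δ = min(1, ε/26). Then 0 < |z + 7| < δ gives both |z + 7| < 1 and |z + 7| < ε/26, so |(-2z^2 - 4z - 4) + 74| < ε.

δ = min(1, ε/26)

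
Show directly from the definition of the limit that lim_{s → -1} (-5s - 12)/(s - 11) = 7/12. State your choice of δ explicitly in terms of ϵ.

δ = min(6, (72/67)ϵ)

Suppose ϵ > 0. We want δ > 0 with 0 < |s + 1| < δ ⇒ |(-5s - 12)/(s - 11) − (7/12)| < ϵ.
Combining over a common denominator, (-5s - 12)/(s - 11) − (7/12) = [(-5s - 12)·(-12) − (-7)·(s - 11)] / [(-12)·(s - 11)] = 67(s + 1) / ((-12)(s - 11)).
So |(-5s - 12)/(s - 11) − (7/12)| = 67|s + 1| / (12·|s − 11|).
Restrict δ ≤ 6. Then |s + 1| < 6 gives |s − 11| = |(s + 1) + (-12)| ≥ 12 − 6 = 6.
Hence |(-5s - 12)/(s - 11) − (7/12)| < 67|s + 1|/(12·6) = (67/72)|s + 1|, which is < ϵ once |s + 1| < (72/67)ϵ.
Take δ = min(6, (72/67)ϵ). Then 0 < |s + 1| < δ forces both bounds, so |(-5s - 12)/(s - 11) − (7/12)| < ϵ.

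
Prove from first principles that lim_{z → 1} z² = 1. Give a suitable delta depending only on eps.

delta = min(1, eps/3)

Fix eps > 0. We seek delta > 0 with 0 < |z − 1| < delta ⇒ |z² − 1| < eps.
Factor: z² − 1 = (z − 1)(z + 1), so |z² − 1| = |z − 1|·|z + 1|.
Impose delta ≤ 1 so that |z| < 2; then |z + 1| ≤ 3.
Hence |z² − 1| ≤ 3|z − 1|, which is < eps once |z − 1| < eps/3.
Take delta = min(1, eps/3). If 0 < |z − 1| < delta then both bounds hold and |z² − 1| ≤ 3|z − 1| < 3·(eps/3) = eps.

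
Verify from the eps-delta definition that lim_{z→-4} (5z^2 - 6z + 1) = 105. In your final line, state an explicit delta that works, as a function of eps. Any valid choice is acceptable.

delta = min(1, eps/51)

Let eps > 0. We want delta > 0 such that 0 < |z + 4| < delta implies |(5z^2 - 6z + 1) − 105| < eps.
(5z^2 - 6z + 1) − 105 = 5z^2 - 6z - 104 = (z + 4)(5z - 26).
So |(5z^2 - 6z + 1) − 105| = |z + 4|·|5z - 26|.
Assume first that |z + 4| < 1, so |z| < 5. Then |5z - 26| ≤ 5·5 + 26 = 51.
Hence |(5z^2 - 6z + 1) − 105| ≤ 51|z + 4| < eps provided |z + 4| < eps/51.
Take delta = min(1, eps/51). Then 0 < |z + 4| < delta gives both |z + 4| < 1 and |z + 4| < eps/51, so |(5z^2 - 6z + 1) − 105| < eps.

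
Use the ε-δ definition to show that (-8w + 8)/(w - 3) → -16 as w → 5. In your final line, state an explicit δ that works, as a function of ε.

δ = min(1, (1/8)ε)

Suppose ε > 0. We want δ > 0 with 0 < |w − 5| < δ ⇒ |(-8w + 8)/(w - 3) + 16| < ε.
Combining over a common denominator, (-8w + 8)/(w - 3) + 16 = [(-8w + 8)·2 − (-32)·(w - 3)] / [2·(w - 3)] = 16(w − 5) / (2(w - 3)).
So |(-8w + 8)/(w - 3) + 16| = 16|w − 5| / (2·|w − 3|).
Restrict δ ≤ 1. Then |w − 5| < 1 gives |w − 3| = |(w − 5) + 2| ≥ 2 − 1 = 1.
Hence |(-8w + 8)/(w - 3) + 16| < 16|w − 5|/(2·1) = 8|w − 5|, which is < ε once |w − 5| < (1/8)ε.
Take δ = min(1, (1/8)ε). Then 0 < |w − 5| < δ forces both bounds, so |(-8w + 8)/(w - 3) + 16| < ε.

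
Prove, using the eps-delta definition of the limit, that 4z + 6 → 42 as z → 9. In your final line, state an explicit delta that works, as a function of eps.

Let eps > 0 be given. We need delta > 0 so that 0 < |z − 9| < delta implies |(4z + 6) − 42| < eps.
|(4z + 6) − 42| = |4z - 36| = 4|z − 9|.
Thus it suffices that |z − 9| < eps/4.
Take delta = eps/4. If 0 < |z − 9| < delta then |(4z + 6) − 42| = 4|z − 9| < 4·(eps/4) = eps.

delta = eps/4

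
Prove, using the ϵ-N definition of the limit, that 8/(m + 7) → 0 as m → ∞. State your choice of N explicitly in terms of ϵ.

N = 8/ϵ

Let ϵ > 0. For m ≥ 1, |8/(m + 7) − 0| = 8/(m + 7) ≤ 8/m.
We need 8/m < ϵ, i.e. m > 8/ϵ.
Take N = 8/ϵ. If m > N then |8/(m + 7)| ≤ 8/m < ϵ.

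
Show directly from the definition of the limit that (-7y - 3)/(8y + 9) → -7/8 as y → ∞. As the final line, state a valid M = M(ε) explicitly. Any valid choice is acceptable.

M = (39/64)/ε

Let ε > 0 be given. We seek M > 0 such that y > M implies |(-7y - 3)/(8y + 9) + 7/8| < ε.
(-7y - 3)/(8y + 9) + 7/8 = (8(-7y - 3) − (-7)(8y + 9)) / (8(8y + 9)) = 39/(8(8y + 9)).
For y > 0 we have 8y + 9 > 8y, so |(-7y - 3)/(8y + 9) + 7/8| = 39/(8(8y + 9)) < 39/(8·8y) = (39/64)/y.
Thus |(-7y - 3)/(8y + 9) + 7/8| < ε whenever y > (39/64)/ε.
Take M = (39/64)/ε. If y > M then |(-7y - 3)/(8y + 9) + 7/8| < (39/64)/y < ε.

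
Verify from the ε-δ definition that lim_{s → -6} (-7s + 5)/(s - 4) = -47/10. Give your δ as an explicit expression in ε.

Let ε > 0. We want δ > 0 with 0 < |s + 6| < δ ⇒ |(-7s + 5)/(s - 4) + 47/10| < ε.
Combining over a common denominator, (-7s + 5)/(s - 4) + 47/10 = [(-7s + 5)·(-10) − 47·(s - 4)] / [(-10)·(s - 4)] = 23(s + 6) / ((-10)(s - 4)).
So |(-7s + 5)/(s - 4) + 47/10| = 23|s + 6| / (10·|s − 4|).
Require δ ≤ 5, so |s − 4| ≥ |-10| − |s + 6| > 10 − 5 = 5.
Hence |(-7s + 5)/(s - 4) + 47/10| < 23|s + 6|/(10·5) = (23/50)|s + 6|, which is < ε once |s + 6| < (50/23)ε.
Take δ = min(5, (50/23)ε). Then 0 < |s + 6| < δ forces both bounds, so |(-7s + 5)/(s - 4) + 47/10| < ε.

δ = min(5, (50/23)ε)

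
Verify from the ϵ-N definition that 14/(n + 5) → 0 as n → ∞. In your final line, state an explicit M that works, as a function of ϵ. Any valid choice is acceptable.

M = 14/ϵ

Fix ϵ > 0. For n ≥ 1, |14/(n + 5) − 0| = 14/(n + 5) ≤ 14/n.
We need 14/n < ϵ, i.e. n > 14/ϵ.
Take M = 14/ϵ. If n > M then |14/(n + 5)| ≤ 14/n < ϵ.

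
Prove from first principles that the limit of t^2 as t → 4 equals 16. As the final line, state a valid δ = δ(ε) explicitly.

Suppose ε > 0. We seek δ > 0 with 0 < |t − 4| < δ ⇒ |t^2 − 16| < ε.
Factor: t^2 − 16 = (t − 4)(t + 4), so |t^2 − 16| = |t − 4|·|t + 4|.
Impose δ ≤ 2 so that |t| < 6; then |t + 4| ≤ 10.
Hence |t^2 − 16| ≤ 10|t − 4|, which is < ε once |t − 4| < ε/10.
Take δ = min(2, ε/10). If 0 < |t − 4| < δ then both bounds hold and |t^2 − 16| ≤ 10|t − 4| < 10·(ε/10) = ε.

δ = min(2, ε/10)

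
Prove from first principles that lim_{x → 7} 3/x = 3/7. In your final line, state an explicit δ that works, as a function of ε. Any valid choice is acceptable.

δ = min(7/2, (49/6)ε)

Fix ε > 0. We seek δ > 0 such that 0 < |x − 7| < δ implies |3/x − (3/7)| < ε.
|3/x − (3/7)| = 3·|7 − x|/(7·|x|) = 3|x − 7|/(7|x|).
Restrict δ ≤ 7/2. Then |x − 7| < 7/2 gives |x| > 7/2, so 7|x| > 49/2.
Then |3/x − (3/7)| < 3|x − 7|/(49/2), which is < ε when |x − 7| < (49/6)ε.
Take δ = min(7/2, (49/6)ε). Then 0 < |x − 7| < δ gives both |x − 7| < 7/2 and |x − 7| < (49/6)ε, so |3/x − (3/7)| < ε.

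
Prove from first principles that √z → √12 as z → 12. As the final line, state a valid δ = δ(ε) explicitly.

Let ε > 0 be given. We want δ > 0 such that 0 < |z − 12| < δ implies |√z − √12| < ε.
Multiplying by the conjugate, |√z − √12| = |z − 12|/(√z + √12).
Restrict δ ≤ 12 so that |z − 12| < 12 forces z > 0, and then √z + √12 > √12.
Hence |√z − √12| < |z − 12|/√12, which is < ε once |z − 12| < √12·ε.
Take δ = min(12, √12·ε). If 0 < |z − 12| < δ then z > 0 and |√z − √12| < |z − 12|/√12 < ε.

δ = min(12, √12·ε)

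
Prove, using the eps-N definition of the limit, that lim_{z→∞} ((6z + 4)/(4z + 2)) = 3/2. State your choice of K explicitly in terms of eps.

K = (1/4)/eps

Let eps > 0 be given. We seek K > 0 such that z > K implies |(6z + 4)/(4z + 2) − (3/2)| < eps.
(6z + 4)/(4z + 2) − (3/2) = (4(6z + 4) − 6(4z + 2)) / (4(4z + 2)) = 4/(4(4z + 2)).
For z > 0 we have 4z + 2 > 4z, so |(6z + 4)/(4z + 2) − (3/2)| = 4/(4(4z + 2)) < 4/(4·4z) = (1/4)/z.
Thus |(6z + 4)/(4z + 2) − (3/2)| < eps whenever z > (1/4)/eps.
Take K = (1/4)/eps. If z > K then |(6z + 4)/(4z + 2) − (3/2)| < (1/4)/z < eps.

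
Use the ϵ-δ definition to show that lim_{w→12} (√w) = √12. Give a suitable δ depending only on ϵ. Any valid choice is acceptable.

Suppose ϵ > 0. We want δ > 0 such that 0 < |w − 12| < δ implies |√w − √12| < ϵ.
Multiplying by the conjugate, |√w − √12| = |w − 12|/(√w + √12).
Restrict δ ≤ 12 so that |w − 12| < 12 forces w > 0, and then √w + √12 > √12.
Hence |√w − √12| < |w − 12|/√12, which is < ϵ once |w − 12| < √12·ϵ.
Take δ = min(12, √12·ϵ). If 0 < |w − 12| < δ then w > 0 and |√w − √12| < |w − 12|/√12 < ϵ.

δ = min(12, √12·ϵ)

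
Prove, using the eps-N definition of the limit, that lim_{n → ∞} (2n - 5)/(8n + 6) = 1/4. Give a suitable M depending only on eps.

Fix eps > 0. For n ≥ 1, |(2n - 5)/(8n + 6) − (1/4)| = |-52|/(8(8n + 6)) = 52/(8(8n + 6)).
Since 8n + 6 ≥ 8n for n ≥ 1, this is ≤ 52/(8·8n) = (13/16)/n.
So |(2n - 5)/(8n + 6) − (1/4)| < eps whenever n > (13/16)/eps.
Take M = (13/16)/eps. If n > M then |(2n - 5)/(8n + 6) − (1/4)| ≤ (13/16)/n < eps.

M = (13/16)/eps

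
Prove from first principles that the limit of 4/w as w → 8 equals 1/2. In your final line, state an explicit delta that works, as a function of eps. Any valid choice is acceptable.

Fix eps > 0. We seek delta > 0 such that 0 < |w − 8| < delta implies |4/w − (1/2)| < eps.
|4/w − (1/2)| = 4·|8 − w|/(8·|w|) = 4|w − 8|/(8|w|).
Restrict delta ≤ 4. Then |w − 8| < 4 gives |w| > 4, so 8|w| > 32.
Then |4/w − (1/2)| < 4|w − 8|/32, which is < eps when |w − 8| < 8eps.
Take delta = min(4, 8eps). Then 0 < |w − 8| < delta gives both |w − 8| < 4 and |w − 8| < 8eps, so |4/w − (1/2)| < eps.

delta = min(4, 8eps)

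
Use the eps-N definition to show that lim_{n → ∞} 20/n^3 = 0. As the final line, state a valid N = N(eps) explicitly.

N = (20/eps)^{1/3}

Let eps > 0 be given. For n ≥ 1, |20/n^3 − 0| = 20/n^3.
20/n^3 < eps ⇔ n^3 > 20/eps ⇔ n > (20/eps)^{1/3}.
Take N = (20/eps)^{1/3}. Then n > N implies 20/n^3 < eps.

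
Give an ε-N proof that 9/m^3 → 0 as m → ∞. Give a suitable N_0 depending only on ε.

N_0 = (9/ε)^{1/3}

Fix ε > 0. For m ≥ 1, |9/m^3 − 0| = 9/m^3.
9/m^3 < ε ⇔ m^3 > 9/ε ⇔ m > (9/ε)^{1/3}.
Take N_0 = (9/ε)^{1/3}. Then m > N_0 implies 9/m^3 < ε.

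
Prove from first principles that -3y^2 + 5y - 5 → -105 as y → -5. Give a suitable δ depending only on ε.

δ = min(2, ε/41)

Let ε > 0. We want δ > 0 such that 0 < |y + 5| < δ implies |(-3y^2 + 5y - 5) + 105| < ε.
(-3y^2 + 5y - 5) + 105 = -3y^2 + 5y + 100 = (y + 5)(-3y + 20).
So |(-3y^2 + 5y - 5) + 105| = |y + 5|·|-3y + 20|.
Assume first that |y + 5| < 2, so |y| < 7. Then |-3y + 20| ≤ 3·7 + 20 = 41.
Hence |(-3y^2 + 5y - 5) + 105| ≤ 41|y + 5| < ε provided |y + 5| < ε/41.
Take δ = min(2, ε/41). Then 0 < |y + 5| < δ gives both |y + 5| < 2 and |y + 5| < ε/41, so |(-3y^2 + 5y - 5) + 105| < ε.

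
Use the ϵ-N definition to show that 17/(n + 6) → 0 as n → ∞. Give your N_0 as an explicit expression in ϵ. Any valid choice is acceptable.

N_0 = 17/ϵ

Let ϵ > 0 be given. For n ≥ 1, |17/(n + 6) − 0| = 17/(n + 6) ≤ 17/n.
We need 17/n < ϵ, i.e. n > 17/ϵ.
Take N_0 = 17/ϵ. If n > N_0 then |17/(n + 6)| ≤ 17/n < ϵ.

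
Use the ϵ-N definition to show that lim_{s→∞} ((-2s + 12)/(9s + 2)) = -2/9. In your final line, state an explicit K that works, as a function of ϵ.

K = (112/81)/ϵ

Fix ϵ > 0. We seek K > 0 such that s > K implies |(-2s + 12)/(9s + 2) + 2/9| < ϵ.
(-2s + 12)/(9s + 2) + 2/9 = (9(-2s + 12) − (-2)(9s + 2)) / (9(9s + 2)) = 112/(9(9s + 2)).
For s > 0 we have 9s + 2 > 9s, so |(-2s + 12)/(9s + 2) + 2/9| = 112/(9(9s + 2)) < 112/(9·9s) = (112/81)/s.
Thus |(-2s + 12)/(9s + 2) + 2/9| < ϵ whenever s > (112/81)/ϵ.
Take K = (112/81)/ϵ. If s > K then |(-2s + 12)/(9s + 2) + 2/9| < (112/81)/s < ϵ.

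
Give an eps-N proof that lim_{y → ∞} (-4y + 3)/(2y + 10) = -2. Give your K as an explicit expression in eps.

Fix eps > 0. We seek K > 0 such that y > K implies |(-4y + 3)/(2y + 10) + 2| < eps.
(-4y + 3)/(2y + 10) + 2 = (2(-4y + 3) − (-4)(2y + 10)) / (2(2y + 10)) = 46/(2(2y + 10)).
For y > 0 we have 2y + 10 > 2y, so |(-4y + 3)/(2y + 10) + 2| = 46/(2(2y + 10)) < 46/(2·2y) = (23/2)/y.
Thus |(-4y + 3)/(2y + 10) + 2| < eps whenever y > (23/2)/eps.
Take K = (23/2)/eps. If y > K then |(-4y + 3)/(2y + 10) + 2| < (23/2)/y < eps.

K = (23/2)/eps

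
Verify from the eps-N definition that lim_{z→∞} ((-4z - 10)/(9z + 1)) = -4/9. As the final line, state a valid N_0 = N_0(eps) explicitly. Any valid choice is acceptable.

N_0 = (86/81)/eps

Let eps > 0 be given. We seek N_0 > 0 such that z > N_0 implies |(-4z - 10)/(9z + 1) + 4/9| < eps.
(-4z - 10)/(9z + 1) + 4/9 = (9(-4z - 10) − (-4)(9z + 1)) / (9(9z + 1)) = -86/(9(9z + 1)).
For z > 0 we have 9z + 1 > 9z, so |(-4z - 10)/(9z + 1) + 4/9| = 86/(9(9z + 1)) < 86/(9·9z) = (86/81)/z.
Thus |(-4z - 10)/(9z + 1) + 4/9| < eps whenever z > (86/81)/eps.
Take N_0 = (86/81)/eps. If z > N_0 then |(-4z - 10)/(9z + 1) + 4/9| < (86/81)/z < eps.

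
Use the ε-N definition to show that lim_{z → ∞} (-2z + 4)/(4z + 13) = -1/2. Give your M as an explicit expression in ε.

M = (21/8)/ε

Let ε > 0 be given. We seek M > 0 such that z > M implies |(-2z + 4)/(4z + 13) + 1/2| < ε.
(-2z + 4)/(4z + 13) + 1/2 = (4(-2z + 4) − (-2)(4z + 13)) / (4(4z + 13)) = 42/(4(4z + 13)).
For z > 0 we have 4z + 13 > 4z, so |(-2z + 4)/(4z + 13) + 1/2| = 42/(4(4z + 13)) < 42/(4·4z) = (21/8)/z.
Thus |(-2z + 4)/(4z + 13) + 1/2| < ε whenever z > (21/8)/ε.
Take M = (21/8)/ε. If z > M then |(-2z + 4)/(4z + 13) + 1/2| < (21/8)/z < ε.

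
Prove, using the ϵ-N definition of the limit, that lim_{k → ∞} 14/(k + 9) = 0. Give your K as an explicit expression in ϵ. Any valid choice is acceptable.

Let ϵ > 0. For k ≥ 1, |14/(k + 9) − 0| = 14/(k + 9) ≤ 14/k.
We need 14/k < ϵ, i.e. k > 14/ϵ.
Take K = 14/ϵ. If k > K then |14/(k + 9)| ≤ 14/k < ϵ.

K = 14/ϵ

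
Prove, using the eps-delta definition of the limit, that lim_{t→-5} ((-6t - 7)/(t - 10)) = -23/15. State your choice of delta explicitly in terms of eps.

delta = min(15/2, (225/134)eps)

Fix eps > 0. We want delta > 0 with 0 < |t + 5| < delta ⇒ |(-6t - 7)/(t - 10) + 23/15| < eps.
Combining over a common denominator, (-6t - 7)/(t - 10) + 23/15 = [(-6t - 7)·(-15) − 23·(t - 10)] / [(-15)·(t - 10)] = 67(t + 5) / ((-15)(t - 10)).
So |(-6t - 7)/(t - 10) + 23/15| = 67|t + 5| / (15·|t − 10|).
Restrict delta ≤ 15/2. Then |t + 5| < 15/2 gives |t − 10| = |(t + 5) + (-15)| ≥ 15 − 15/2 = 15/2.
Hence |(-6t - 7)/(t - 10) + 23/15| < 67|t + 5|/(15·(15/2)) = (134/225)|t + 5|, which is < eps once |t + 5| < (225/134)eps.
Take delta = min(15/2, (225/134)eps). Then 0 < |t + 5| < delta forces both bounds, so |(-6t - 7)/(t - 10) + 23/15| < eps.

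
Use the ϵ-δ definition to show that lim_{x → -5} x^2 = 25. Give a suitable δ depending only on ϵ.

Let ϵ > 0 be given. We seek δ > 0 with 0 < |x + 5| < δ ⇒ |x^2 − 25| < ϵ.
Factor: x^2 − 25 = (x + 5)(x - 5), so |x^2 − 25| = |x + 5|·|x - 5|.
Impose δ ≤ 1 so that |x| < 6; then |x - 5| ≤ 11.
Hence |x^2 − 25| ≤ 11|x + 5|, which is < ϵ once |x + 5| < ϵ/11.
Take δ = min(1, ϵ/11). If 0 < |x + 5| < δ then both bounds hold and |x^2 − 25| ≤ 11|x + 5| < 11·(ϵ/11) = ϵ.

δ = min(1, ϵ/11)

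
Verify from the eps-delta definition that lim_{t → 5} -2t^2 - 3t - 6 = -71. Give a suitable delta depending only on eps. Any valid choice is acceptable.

delta = min(1, eps/25)

Fix eps > 0. We want delta > 0 such that 0 < |t − 5| < delta implies |(-2t^2 - 3t - 6) + 71| < eps.
(-2t^2 - 3t - 6) + 71 = -2t^2 - 3t + 65 = (t − 5)(-2t - 13).
So |(-2t^2 - 3t - 6) + 71| = |t − 5|·|-2t - 13|.
Require delta ≤ 1. Then |t − 5| < 1 gives |t| < 6, and by the triangle inequality |-2t - 13| ≤ 2·6 + 13 = 25.
Hence |(-2t^2 - 3t - 6) + 71| ≤ 25|t − 5| < eps provided |t − 5| < eps/25.
Take delta = min(1, eps/25). Then 0 < |t − 5| < delta gives both |t − 5| < 1 and |t − 5| < eps/25, so |(-2t^2 - 3t - 6) + 71| < eps.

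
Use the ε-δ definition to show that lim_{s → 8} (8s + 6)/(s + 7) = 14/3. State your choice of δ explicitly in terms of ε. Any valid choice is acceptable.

δ = min(15/2, (9/4)ε)

Let ε > 0 be given. We want δ > 0 with 0 < |s − 8| < δ ⇒ |(8s + 6)/(s + 7) − (14/3)| < ε.
Combining over a common denominator, (8s + 6)/(s + 7) − (14/3) = [(8s + 6)·15 − 70·(s + 7)] / [15·(s + 7)] = 50(s − 8) / (15(s + 7)).
So |(8s + 6)/(s + 7) − (14/3)| = 50|s − 8| / (15·|s + 7|).
Require δ ≤ 15/2, so |s + 7| ≥ |15| − |s − 8| > 15 − 15/2 = 15/2.
Hence |(8s + 6)/(s + 7) − (14/3)| < 50|s − 8|/(15·(15/2)) = (4/9)|s − 8|, which is < ε once |s − 8| < (9/4)ε.
Take δ = min(15/2, (9/4)ε). Then 0 < |s − 8| < δ forces both bounds, so |(8s + 6)/(s + 7) − (14/3)| < ε.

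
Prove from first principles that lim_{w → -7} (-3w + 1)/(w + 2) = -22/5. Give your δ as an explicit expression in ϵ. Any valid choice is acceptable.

Fix ϵ > 0. We want δ > 0 with 0 < |w + 7| < δ ⇒ |(-3w + 1)/(w + 2) + 22/5| < ϵ.
Combining over a common denominator, (-3w + 1)/(w + 2) + 22/5 = [(-3w + 1)·(-5) − 22·(w + 2)] / [(-5)·(w + 2)] = -7(w + 7) / ((-5)(w + 2)).
So |(-3w + 1)/(w + 2) + 22/5| = 7|w + 7| / (5·|w + 2|).
Require δ ≤ 5/2, so |w + 2| ≥ |-5| − |w + 7| > 5 − 5/2 = 5/2.
Hence |(-3w + 1)/(w + 2) + 22/5| < 7|w + 7|/(5·(5/2)) = (14/25)|w + 7|, which is < ϵ once |w + 7| < (25/14)ϵ.
Take δ = min(5/2, (25/14)ϵ). Then 0 < |w + 7| < δ forces both bounds, so |(-3w + 1)/(w + 2) + 22/5| < ϵ.

δ = min(5/2, (25/14)ϵ)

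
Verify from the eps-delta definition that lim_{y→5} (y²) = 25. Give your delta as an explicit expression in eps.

delta = min(2, eps/12)

Let eps > 0 be given. We seek delta > 0 with 0 < |y − 5| < delta ⇒ |y² − 25| < eps.
Factor: y² − 25 = (y − 5)(y + 5), so |y² − 25| = |y − 5|·|y + 5|.
Impose delta ≤ 2 so that |y| < 7; then |y + 5| ≤ 12.
Hence |y² − 25| ≤ 12|y − 5|, which is < eps once |y − 5| < eps/12.
Take delta = min(2, eps/12). If 0 < |y − 5| < delta then both bounds hold and |y² − 25| ≤ 12|y − 5| < 12·(eps/12) = eps.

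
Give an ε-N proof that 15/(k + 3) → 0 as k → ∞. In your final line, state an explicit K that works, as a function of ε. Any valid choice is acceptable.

Suppose ε > 0. For k ≥ 1, |15/(k + 3) − 0| = 15/(k + 3) ≤ 15/k.
We need 15/k < ε, i.e. k > 15/ε.
Take K = 15/ε. If k > K then |15/(k + 3)| ≤ 15/k < ε.

K = 15/ε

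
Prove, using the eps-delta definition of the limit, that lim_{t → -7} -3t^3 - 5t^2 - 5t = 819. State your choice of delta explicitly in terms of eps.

Suppose eps > 0. We want delta > 0 such that 0 < |t + 7| < delta implies |(-3t^3 - 5t^2 - 5t) − 819| < eps.
(-3t^3 - 5t^2 - 5t) − 819 = -3t^3 - 5t^2 - 5t - 819 = (t + 7)(-3t^2 + 16t - 117).
So |(-3t^3 - 5t^2 - 5t) − 819| = |t + 7|·|-3t^2 + 16t - 117|.
Require delta ≤ 2. Then |t + 7| < 2 gives |t| < 9, and by the triangle inequality |-3t^2 + 16t - 117| ≤ 3·9^2 + 16·9 + 117 = 504.
Hence |(-3t^3 - 5t^2 - 5t) − 819| ≤ 504|t + 7| < eps provided |t + 7| < eps/504.
Choosing delta = min(2, eps/504) ensures both conditions, hence |(-3t^3 - 5t^2 - 5t) − 819| < eps.

delta = min(2, eps/504)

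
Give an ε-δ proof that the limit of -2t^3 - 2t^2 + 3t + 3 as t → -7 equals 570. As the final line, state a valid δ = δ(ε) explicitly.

δ = min(2, ε/351)

Let ε > 0. We want δ > 0 such that 0 < |t + 7| < δ implies |(-2t^3 - 2t^2 + 3t + 3) − 570| < ε.
(-2t^3 - 2t^2 + 3t + 3) − 570 = -2t^3 - 2t^2 + 3t - 567 = (t + 7)(-2t^2 + 12t - 81).
So |(-2t^3 - 2t^2 + 3t + 3) − 570| = |t + 7|·|-2t^2 + 12t - 81|.
Require δ ≤ 2. Then |t + 7| < 2 gives |t| < 9, and by the triangle inequality |-2t^2 + 12t - 81| ≤ 2·9^2 + 12·9 + 81 = 351.
Hence |(-2t^3 - 2t^2 + 3t + 3) − 570| ≤ 351|t + 7| < ε provided |t + 7| < ε/351.
Take δ = min(2, ε/351). Then 0 < |t + 7| < δ gives both |t + 7| < 2 and |t + 7| < ε/351, so |(-2t^3 - 2t^2 + 3t + 3) − 570| < ε.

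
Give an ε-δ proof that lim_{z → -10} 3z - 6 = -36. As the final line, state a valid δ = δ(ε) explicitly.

δ = ε/3

Fix ε > 0. We need δ > 0 so that 0 < |z + 10| < δ implies |(3z - 6) + 36| < ε.
Since (3z - 6) + 36 = 3(z + 10), we have |(3z - 6) + 36| = 3|z + 10|.
Thus it suffices that |z + 10| < ε/3.
Take δ = ε/3. If 0 < |z + 10| < δ then |(3z - 6) + 36| = 3|z + 10| < 3·(ε/3) = ε.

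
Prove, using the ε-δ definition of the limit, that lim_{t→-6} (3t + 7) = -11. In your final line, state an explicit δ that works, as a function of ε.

δ = ε/3

Let ε > 0 be given. We need δ > 0 so that 0 < |t + 6| < δ implies |(3t + 7) + 11| < ε.
Since (3t + 7) + 11 = 3(t + 6), we have |(3t + 7) + 11| = 3|t + 6|.
Thus it suffices that |t + 6| < ε/3.
Take δ = ε/3. If 0 < |t + 6| < δ then |(3t + 7) + 11| = 3|t + 6| < 3·(ε/3) = ε.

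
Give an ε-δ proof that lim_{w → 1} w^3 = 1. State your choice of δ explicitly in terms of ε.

δ = min(2, ε/13)

Suppose ε > 0. We seek δ > 0 with 0 < |w − 1| < δ ⇒ |w^3 − 1| < ε.
Factor: w^3 − 1 = (w − 1)(w^2 + w + 1), so |w^3 − 1| = |w − 1|·|w^2 + w + 1|.
Restrict δ ≤ 2. Then |w − 1| < 2 gives |w| < 3, so by the triangle inequality |w^2 + w + 1| ≤ 3^2 + 3 + 1 = 13.
Hence |w^3 − 1| ≤ 13|w − 1|, which is < ε once |w − 1| < ε/13.
Take δ = min(2, ε/13). If 0 < |w − 1| < δ then both bounds hold and |w^3 − 1| ≤ 13|w − 1| < 13·(ε/13) = ε.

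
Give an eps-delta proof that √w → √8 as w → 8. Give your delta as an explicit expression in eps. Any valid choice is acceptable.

delta = min(8, √8·eps)

Fix eps > 0. We want delta > 0 such that 0 < |w − 8| < delta implies |√w − √8| < eps.
Multiplying by the conjugate, |√w − √8| = |w − 8|/(√w + √8).
Restrict delta ≤ 8 so that |w − 8| < 8 forces w > 0, and then √w + √8 > √8.
Hence |√w − √8| < |w − 8|/√8, which is < eps once |w − 8| < √8·eps.
Take delta = min(8, √8·eps). If 0 < |w − 8| < delta then w > 0 and |√w − √8| < |w − 8|/√8 < eps.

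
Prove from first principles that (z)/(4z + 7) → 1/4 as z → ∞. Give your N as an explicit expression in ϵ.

N = (7/16)/ϵ

Let ϵ > 0 be given. We seek N > 0 such that z > N implies |(z)/(4z + 7) − (1/4)| < ϵ.
(z)/(4z + 7) − (1/4) = (4(z) − (4z + 7)) / (4(4z + 7)) = -7/(4(4z + 7)).
For z > 0 we have 4z + 7 > 4z, so |(z)/(4z + 7) − (1/4)| = 7/(4(4z + 7)) < 7/(4·4z) = (7/16)/z.
Thus |(z)/(4z + 7) − (1/4)| < ϵ whenever z > (7/16)/ϵ.
Take N = (7/16)/ϵ. If z > N then |(z)/(4z + 7) − (1/4)| < (7/16)/z < ϵ.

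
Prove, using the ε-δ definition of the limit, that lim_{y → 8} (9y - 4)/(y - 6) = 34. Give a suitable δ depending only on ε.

Let ε > 0 be given. We want δ > 0 with 0 < |y − 8| < δ ⇒ |(9y - 4)/(y - 6) − 34| < ε.
Combining over a common denominator, (9y - 4)/(y - 6) − 34 = [(9y - 4)·2 − 68·(y - 6)] / [2·(y - 6)] = -50(y − 8) / (2(y - 6)).
So |(9y - 4)/(y - 6) − 34| = 50|y − 8| / (2·|y − 6|).
Restrict δ ≤ 1. Then |y − 8| < 1 gives |y − 6| = |(y − 8) + 2| ≥ 2 − 1 = 1.
Hence |(9y - 4)/(y - 6) − 34| < 50|y − 8|/(2·1) = 25|y − 8|, which is < ε once |y − 8| < (1/25)ε.
Take δ = min(1, (1/25)ε). Then 0 < |y − 8| < δ forces both bounds, so |(9y - 4)/(y - 6) − 34| < ε.

δ = min(1, (1/25)ε)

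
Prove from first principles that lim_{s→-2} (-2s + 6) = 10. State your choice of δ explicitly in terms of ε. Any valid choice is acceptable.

Fix ε > 0. We need δ > 0 so that 0 < |s + 2| < δ implies |(-2s + 6) − 10| < ε.
Since (-2s + 6) − 10 = -2(s + 2), we have |(-2s + 6) − 10| = 2|s + 2|.
Thus it suffices that |s + 2| < ε/2.
Choosing δ = ε/2 gives |(-2s + 6) − 10| = 2|s + 2| < ε whenever |s + 2| < δ.

δ = ε/2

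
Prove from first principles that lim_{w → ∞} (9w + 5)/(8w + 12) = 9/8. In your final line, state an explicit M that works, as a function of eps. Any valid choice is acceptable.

Fix eps > 0. We seek M > 0 such that w > M implies |(9w + 5)/(8w + 12) − (9/8)| < eps.
(9w + 5)/(8w + 12) − (9/8) = (8(9w + 5) − 9(8w + 12)) / (8(8w + 12)) = -68/(8(8w + 12)).
For w > 0 we have 8w + 12 > 8w, so |(9w + 5)/(8w + 12) − (9/8)| = 68/(8(8w + 12)) < 68/(8·8w) = (17/16)/w.
Thus |(9w + 5)/(8w + 12) − (9/8)| < eps whenever w > (17/16)/eps.
Take M = (17/16)/eps. If w > M then |(9w + 5)/(8w + 12) − (9/8)| < (17/16)/w < eps.

M = (17/16)/eps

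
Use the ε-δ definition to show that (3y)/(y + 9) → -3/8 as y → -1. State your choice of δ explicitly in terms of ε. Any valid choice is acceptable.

Let ε > 0 be given. We want δ > 0 with 0 < |y + 1| < δ ⇒ |(3y)/(y + 9) + 3/8| < ε.
Combining over a common denominator, (3y)/(y + 9) + 3/8 = [(3y)·8 − (-3)·(y + 9)] / [8·(y + 9)] = 27(y + 1) / (8(y + 9)).
So |(3y)/(y + 9) + 3/8| = 27|y + 1| / (8·|y + 9|).
Require δ ≤ 4, so |y + 9| ≥ |8| − |y + 1| > 8 − 4 = 4.
Hence |(3y)/(y + 9) + 3/8| < 27|y + 1|/(8·4) = (27/32)|y + 1|, which is < ε once |y + 1| < (32/27)ε.
Take δ = min(4, (32/27)ε). Then 0 < |y + 1| < δ forces both bounds, so |(3y)/(y + 9) + 3/8| < ε.

δ = min(4, (32/27)ε)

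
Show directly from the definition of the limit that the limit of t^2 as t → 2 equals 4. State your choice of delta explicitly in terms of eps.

Fix eps > 0. We seek delta > 0 with 0 < |t − 2| < delta ⇒ |t^2 − 4| < eps.
Factor: t^2 − 4 = (t − 2)(t + 2), so |t^2 − 4| = |t − 2|·|t + 2|.
Impose delta ≤ 1 so that |t| < 3; then |t + 2| ≤ 5.
Hence |t^2 − 4| ≤ 5|t − 2|, which is < eps once |t − 2| < eps/5.
Take delta = min(1, eps/5). If 0 < |t − 2| < delta then both bounds hold and |t^2 − 4| ≤ 5|t − 2| < 5·(eps/5) = eps.

delta = min(1, eps/5)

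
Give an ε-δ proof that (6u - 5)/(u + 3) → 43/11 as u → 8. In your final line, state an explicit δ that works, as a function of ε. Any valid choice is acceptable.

Let ε > 0. We want δ > 0 with 0 < |u − 8| < δ ⇒ |(6u - 5)/(u + 3) − (43/11)| < ε.
Combining over a common denominator, (6u - 5)/(u + 3) − (43/11) = [(6u - 5)·11 − 43·(u + 3)] / [11·(u + 3)] = 23(u − 8) / (11(u + 3)).
So |(6u - 5)/(u + 3) − (43/11)| = 23|u − 8| / (11·|u + 3|).
Require δ ≤ 11/2, so |u + 3| ≥ |11| − |u − 8| > 11 − 11/2 = 11/2.
Hence |(6u - 5)/(u + 3) − (43/11)| < 23|u − 8|/(11·(11/2)) = (46/121)|u − 8|, which is < ε once |u − 8| < (121/46)ε.
Take δ = min(11/2, (121/46)ε). Then 0 < |u − 8| < δ forces both bounds, so |(6u - 5)/(u + 3) − (43/11)| < ε.

δ = min(11/2, (121/46)ε)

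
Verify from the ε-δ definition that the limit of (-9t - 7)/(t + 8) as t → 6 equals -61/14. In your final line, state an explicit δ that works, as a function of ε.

Fix ε > 0. We want δ > 0 with 0 < |t − 6| < δ ⇒ |(-9t - 7)/(t + 8) + 61/14| < ε.
Combining over a common denominator, (-9t - 7)/(t + 8) + 61/14 = [(-9t - 7)·14 − (-61)·(t + 8)] / [14·(t + 8)] = -65(t − 6) / (14(t + 8)).
So |(-9t - 7)/(t + 8) + 61/14| = 65|t − 6| / (14·|t + 8|).
Restrict δ ≤ 7. Then |t − 6| < 7 gives |t + 8| = |(t − 6) + 14| ≥ 14 − 7 = 7.
Hence |(-9t - 7)/(t + 8) + 61/14| < 65|t − 6|/(14·7) = (65/98)|t − 6|, which is < ε once |t − 6| < (98/65)ε.
Take δ = min(7, (98/65)ε). Then 0 < |t − 6| < δ forces both bounds, so |(-9t - 7)/(t + 8) + 61/14| < ε.

δ = min(7, (98/65)ε)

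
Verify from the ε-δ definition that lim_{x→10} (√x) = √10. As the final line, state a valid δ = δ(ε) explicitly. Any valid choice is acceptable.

Let ε > 0. We want δ > 0 such that 0 < |x − 10| < δ implies |√x − √10| < ε.
Rationalise: √x − √10 = (x − 10)/(√x + √10), so |√x − √10| = |x − 10|/(√x + √10).
Restrict δ ≤ 10 so that |x − 10| < 10 forces x > 0, and then √x + √10 > √10.
Hence |√x − √10| < |x − 10|/√10, which is < ε once |x − 10| < √10·ε.
Take δ = min(10, √10·ε). If 0 < |x − 10| < δ then x > 0 and |√x − √10| < |x − 10|/√10 < ε.

δ = min(10, √10·ε)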